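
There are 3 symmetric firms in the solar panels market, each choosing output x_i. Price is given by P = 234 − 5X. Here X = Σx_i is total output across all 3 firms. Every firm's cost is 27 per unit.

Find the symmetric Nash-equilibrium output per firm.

A representative firm's profit is π_i = x_i(234 − 5X) − 27x_i, with X = x_i + Σ_{j≠i} x_j.
First-order condition: 207 − 10x_i − 5Σ_{j≠i} x_j = 0.
Imposing symmetry (x_j = x for all j) turns Σ_{j≠i} x_j into 2x, so 207 = 20x and x = 10.35.

10.35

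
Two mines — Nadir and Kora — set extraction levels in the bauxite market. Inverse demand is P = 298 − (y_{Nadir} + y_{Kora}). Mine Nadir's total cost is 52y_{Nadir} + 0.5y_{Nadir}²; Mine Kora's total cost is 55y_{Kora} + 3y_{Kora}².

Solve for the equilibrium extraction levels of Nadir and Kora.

Mine Nadir's profit: π = y_{Nadir}(298 − (y_{Nadir} + y_{Kora})) − 52y_{Nadir} − 0.5y_{Nadir}².
∂π/∂y_{Nadir} = 246 − 3y_{Nadir} − y_{Kora} = 0, so y_{Nadir} = 82 − (1/3)y_{Kora}.
For Kora: ∂π/∂y_{Kora} = 243 − 8y_{Kora} − y_{Nadir} = 0 ⇒ y_{Kora} = 30.375 − 0.125y_{Nadir}.
Substituting the second reaction function into the first: y_{Nadir} = 82 − (1/3)(30.375 − 0.125y_{Nadir}), which gives (23/24)y_{Nadir} = 71.875 ⇒ y_{Nadir} = 75.
Then y_{Kora} = 30.375 − 0.125·75 = 21.

75, 21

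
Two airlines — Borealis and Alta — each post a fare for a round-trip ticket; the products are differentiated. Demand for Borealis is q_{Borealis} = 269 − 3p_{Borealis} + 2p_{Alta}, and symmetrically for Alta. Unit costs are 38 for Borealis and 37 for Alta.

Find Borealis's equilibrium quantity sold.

172.6875

Borealis's profit: π = (p_{Borealis} − 38)(269 − 3p_{Borealis} + 2p_{Alta}).
∂π/∂p_{Borealis} = 383 − 6p_{Borealis} + 2p_{Alta} = 0 ⇒ p_{Borealis} = 383/6 + (1/3)p_{Alta}.
Similarly p_{Alta} = 190/3 + (1/3)p_{Borealis}.
Plugging p_{Alta} into Borealis's best response: p_{Borealis} = 383/6 + (1/3)(190/3 + (1/3)p_{Borealis}) ⇒ (8/9)p_{Borealis} = 1529/18, so p_{Borealis} = 95.5625.
Then p_{Alta} = 190/3 + (1/3)·95.5625 = 95.1875.
q_{Borealis} = 269 − 3·95.5625 + 2·95.1875 = 172.6875.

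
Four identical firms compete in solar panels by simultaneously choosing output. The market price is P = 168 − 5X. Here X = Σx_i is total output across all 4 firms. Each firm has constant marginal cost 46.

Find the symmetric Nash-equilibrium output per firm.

A representative firm's profit is π_i = x_i(168 − 5X) − 46x_i, with X = x_i + Σ_{j≠i} x_j.
First-order condition: 122 − 10x_i − 5Σ_{j≠i} x_j = 0.
In a symmetric equilibrium every firm chooses the same x, so Σ_{j≠i} x_j = 3x. The condition becomes 122 − 25x = 0, giving x = 122/25 = 4.88.

4.88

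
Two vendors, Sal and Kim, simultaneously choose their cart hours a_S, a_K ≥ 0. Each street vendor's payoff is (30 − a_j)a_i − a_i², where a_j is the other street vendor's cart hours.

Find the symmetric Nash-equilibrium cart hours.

Sal's payoff is (30 − a_K)a_S − a_S².
∂π/∂a_S = 30 − a_K − 2a_S = 0, so a_S = 15 − 0.5a_K.
The game is symmetric, so in equilibrium a_K = a_S: the reaction function gives 1.5a_S = 15, hence a_S = 10.

10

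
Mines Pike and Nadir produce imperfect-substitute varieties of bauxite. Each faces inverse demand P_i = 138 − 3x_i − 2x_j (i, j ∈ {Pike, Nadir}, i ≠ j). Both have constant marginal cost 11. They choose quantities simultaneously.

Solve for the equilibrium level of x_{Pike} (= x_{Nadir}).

15.875

Mine Pike's profit: π = x_{Pike}(138 − 3x_{Pike} − 2x_{Nadir}) − 11x_{Pike}.
∂π/∂x_{Pike} = 127 − 6x_{Pike} − 2x_{Nadir} = 0 ⇒ x_{Pike} = 127/6 − (1/3)x_{Nadir}.
Setting x_{Pike} = x_{Nadir} in the reaction function: x_{Pike} = 127/6 − (1/3)x_{Pike}, so x_{Pike} = (127/6) / (4/3) = 15.875.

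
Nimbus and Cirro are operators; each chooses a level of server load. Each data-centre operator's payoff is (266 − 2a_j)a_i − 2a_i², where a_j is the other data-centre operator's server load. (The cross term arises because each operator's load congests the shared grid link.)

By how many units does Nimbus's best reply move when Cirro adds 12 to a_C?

-6

Nimbus's payoff is (266 − 2a_C)a_N − 2a_N².
∂π/∂a_N = 266 − 2a_C − 4a_N = 0, so a_N = 66.5 − 0.5a_C.
The reaction-function slope is −0.5, so a 12-unit rise in a_C moves a_N by −0.5 × 12 = −6. Nimbus's best response falls — the actions are strategic substitutes.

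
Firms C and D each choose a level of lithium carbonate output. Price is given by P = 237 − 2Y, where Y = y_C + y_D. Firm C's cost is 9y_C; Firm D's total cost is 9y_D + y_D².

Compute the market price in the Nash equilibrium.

Firm C's profit: π = y_C(237 − 2(y_C + y_D)) − 9y_C.
∂π/∂y_C = 228 − 4y_C − 2y_D = 0, so y_C = 57 − 0.5y_D.
For D: ∂π/∂y_D = 228 − 6y_D − 2y_C = 0 ⇒ y_D = 38 − (1/3)y_C.
Substituting the second reaction function into the first: y_C = 57 − 0.5(38 − (1/3)y_C), which gives (5/6)y_C = 38 ⇒ y_C = 45.6.
Then y_D = 38 − (1/3)·45.6 = 22.8.
Equilibrium price: P = 237 − 2·68.4 = 100.2.

100.2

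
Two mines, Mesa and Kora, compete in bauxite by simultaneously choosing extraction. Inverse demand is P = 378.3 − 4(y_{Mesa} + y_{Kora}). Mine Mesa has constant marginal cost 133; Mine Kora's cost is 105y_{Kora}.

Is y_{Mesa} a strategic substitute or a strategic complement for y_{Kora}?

Mine Mesa's profit: π = y_{Mesa}(378.3 − 4(y_{Mesa} + y_{Kora})) − 133y_{Mesa}.
∂π/∂y_{Mesa} = 245.3 − 8y_{Mesa} − 4y_{Kora} = 0, so y_{Mesa} = 30.6625 − 0.5y_{Kora}.
The best-response slope dy_{Mesa}/dy_{Kora} = −0.5 < 0: the reaction function is downward-sloping, so the choices are strategic substitutes.

strategic substitutes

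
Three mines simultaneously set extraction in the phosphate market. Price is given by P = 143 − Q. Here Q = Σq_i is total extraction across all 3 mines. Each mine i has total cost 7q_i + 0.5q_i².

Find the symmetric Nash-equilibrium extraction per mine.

A representative mine's profit is π_i = q_i(143 − Q) − 7q_i − 0.5q_i², with Q = q_i + Σ_{j≠i} q_j.
First-order condition: 136 − 3q_i − Σ_{j≠i} q_j = 0.
With identical mines, set every q_j = q: then 136 − 3q − 2q = 0, i.e. q = 136/5 = 27.2.

27.2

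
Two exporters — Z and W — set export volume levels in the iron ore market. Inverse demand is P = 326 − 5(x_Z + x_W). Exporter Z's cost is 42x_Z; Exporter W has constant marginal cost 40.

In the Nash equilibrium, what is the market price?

Exporter Z's profit: π = x_Z(326 − 5(x_Z + x_W)) − 42x_Z.
∂π/∂x_Z = 284 − 10x_Z − 5x_W = 0, so x_Z = 28.4 − 0.5x_W.
By the same steps for W: x_W = 28.6 − 0.5x_Z.
Plugging x_W into Z's best response: x_Z = 28.4 − 0.5(28.6 − 0.5x_Z) ⇒ 0.75x_Z = 14.1, so x_Z = 18.8.
Then x_W = 28.6 − 0.5·18.8 = 19.2.
Equilibrium price: P = 326 − 5·38 = 136.

136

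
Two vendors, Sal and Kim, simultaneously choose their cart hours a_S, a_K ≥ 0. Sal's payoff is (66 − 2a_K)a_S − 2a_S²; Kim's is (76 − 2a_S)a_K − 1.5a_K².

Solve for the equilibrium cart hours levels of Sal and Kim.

5.75, 21.5

Expanding Sal's payoff: 66a_S − 2a_Ka_S − 2a_S².
∂π/∂a_S = 66 − 2a_K − 4a_S = 0, so a_S = 16.5 − 0.5a_K.
Likewise for Kim: a_K = 76/3 − (2/3)a_S.
Plugging a_K into Sal's best response: a_S = 16.5 − 0.5(76/3 − (2/3)a_S) ⇒ (2/3)a_S = 23/6, so a_S = 5.75.
Then a_K = 76/3 − (2/3)·5.75 = 21.5.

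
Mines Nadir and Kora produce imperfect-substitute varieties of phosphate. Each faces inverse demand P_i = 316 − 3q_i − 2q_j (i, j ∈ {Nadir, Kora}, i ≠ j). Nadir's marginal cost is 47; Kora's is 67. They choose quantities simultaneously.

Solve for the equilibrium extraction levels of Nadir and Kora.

Mine Nadir's profit: π = q_{Nadir}(316 − 3q_{Nadir} − 2q_{Kora}) − 47q_{Nadir}.
∂π/∂q_{Nadir} = 269 − 6q_{Nadir} − 2q_{Kora} = 0 ⇒ q_{Nadir} = 269/6 − (1/3)q_{Kora}.
Similarly q_{Kora} = 41.5 − (1/3)q_{Nadir}.
Solving the two reaction functions simultaneously: (1 − (−1/3)(−1/3))q_{Nadir} = 269/6 − (1/3)·41.5, so (8/9)q_{Nadir} = 31 and q_{Nadir} = 34.875.
Then q_{Kora} = 41.5 − (1/3)·34.875 = 29.875.

34.875, 29.875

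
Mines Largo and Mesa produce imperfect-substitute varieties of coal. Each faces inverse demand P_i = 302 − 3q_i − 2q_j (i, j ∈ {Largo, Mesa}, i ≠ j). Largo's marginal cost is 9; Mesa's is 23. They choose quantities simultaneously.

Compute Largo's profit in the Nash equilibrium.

4218.75

Mine Largo's profit: π = q_{Largo}(302 − 3q_{Largo} − 2q_{Mesa}) − 9q_{Largo}.
∂π/∂q_{Largo} = 293 − 6q_{Largo} − 2q_{Mesa} = 0 ⇒ q_{Largo} = 293/6 − (1/3)q_{Mesa}.
Similarly q_{Mesa} = 46.5 − (1/3)q_{Largo}.
Plugging q_{Mesa} into Largo's best response: q_{Largo} = 293/6 − (1/3)(46.5 − (1/3)q_{Largo}) ⇒ (8/9)q_{Largo} = 100/3, so q_{Largo} = 37.5.
Then q_{Mesa} = 46.5 − (1/3)·37.5 = 34.
P_{Largo} = 302 − 3·37.5 − 2·34 = 121.5.
Profit = (121.5 − 9)·37.5 = 4218.75.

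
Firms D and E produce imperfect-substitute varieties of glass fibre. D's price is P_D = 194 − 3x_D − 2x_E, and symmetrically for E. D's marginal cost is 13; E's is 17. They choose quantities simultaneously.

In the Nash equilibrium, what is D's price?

81.625

Firm D's profit: π = x_D(194 − 3x_D − 2x_E) − 13x_D.
∂π/∂x_D = 181 − 6x_D − 2x_E = 0 ⇒ x_D = 181/6 − (1/3)x_E.
Similarly x_E = 29.5 − (1/3)x_D.
Plugging x_E into D's best response: x_D = 181/6 − (1/3)(29.5 − (1/3)x_D) ⇒ (8/9)x_D = 61/3, so x_D = 22.875.
Then x_E = 29.5 − (1/3)·22.875 = 21.875.
P_D = 194 − 3·22.875 − 2·21.875 = 81.625.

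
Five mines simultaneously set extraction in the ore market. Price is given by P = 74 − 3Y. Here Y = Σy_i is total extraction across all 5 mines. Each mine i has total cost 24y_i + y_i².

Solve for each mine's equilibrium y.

A representative mine's profit is π_i = y_i(74 − 3Y) − 24y_i − y_i², with Y = y_i + Σ_{j≠i} y_j.
First-order condition: 50 − 8y_i − 3Σ_{j≠i} y_j = 0.
Imposing symmetry (y_j = y for all j) turns Σ_{j≠i} y_j into 4y, so 50 = 20y and y = 2.5.

2.5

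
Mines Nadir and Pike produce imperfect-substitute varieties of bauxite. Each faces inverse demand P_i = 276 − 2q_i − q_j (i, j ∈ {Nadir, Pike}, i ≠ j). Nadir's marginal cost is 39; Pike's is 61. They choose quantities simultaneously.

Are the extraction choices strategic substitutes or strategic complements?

Mine Nadir's profit: π = q_{Nadir}(276 − 2q_{Nadir} − q_{Pike}) − 39q_{Nadir}.
∂π/∂q_{Nadir} = 237 − 4q_{Nadir} − q_{Pike} = 0 ⇒ q_{Nadir} = 59.25 − 0.25q_{Pike}.
The best-response slope dq_{Nadir}/dq_{Pike} = −0.25 < 0: the reaction function is downward-sloping, so the choices are strategic substitutes.

strategic substitutes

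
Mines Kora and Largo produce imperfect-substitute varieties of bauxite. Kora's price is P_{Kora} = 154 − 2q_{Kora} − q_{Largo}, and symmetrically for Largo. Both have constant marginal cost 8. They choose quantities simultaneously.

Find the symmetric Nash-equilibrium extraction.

Mine Kora's profit: π = q_{Kora}(154 − 2q_{Kora} − q_{Largo}) − 8q_{Kora}.
∂π/∂q_{Kora} = 146 − 4q_{Kora} − q_{Largo} = 0 ⇒ q_{Kora} = 36.5 − 0.25q_{Largo}.
By symmetry q_{Largo} = q_{Kora}; substituting into the reaction function, 1.25q_{Kora} = 36.5 and q_{Kora} = 29.2.

29.2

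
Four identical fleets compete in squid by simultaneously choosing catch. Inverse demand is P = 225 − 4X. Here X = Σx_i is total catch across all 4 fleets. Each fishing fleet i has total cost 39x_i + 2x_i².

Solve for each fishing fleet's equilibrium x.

A representative fishing fleet's profit is π_i = x_i(225 − 4X) − 39x_i − 2x_i², with X = x_i + Σ_{j≠i} x_j.
First-order condition: 186 − 12x_i − 4Σ_{j≠i} x_j = 0.
With identical fishing fleets, set every x_j = x: then 186 − 12x − 12x = 0, i.e. x = 186/24 = 7.75.

7.75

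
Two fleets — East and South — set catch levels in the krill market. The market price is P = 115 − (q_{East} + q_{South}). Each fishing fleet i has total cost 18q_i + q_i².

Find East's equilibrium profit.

752.72

Fishing fleet East's profit: π = q_{East}(115 − (q_{East} + q_{South})) − 18q_{East} − q_{East}².
∂π/∂q_{East} = 97 − 4q_{East} − q_{South} = 0, so q_{East} = 24.25 − 0.25q_{South}.
The game is symmetric, so in equilibrium q_{South} = q_{East}: the reaction function gives 1.25q_{East} = 24.25, hence q_{East} = 19.4.
Price P = 115 − 38.8 = 76.2.
East's profit: (76.2 − 18)·19.4 − (19.4)² = 752.72.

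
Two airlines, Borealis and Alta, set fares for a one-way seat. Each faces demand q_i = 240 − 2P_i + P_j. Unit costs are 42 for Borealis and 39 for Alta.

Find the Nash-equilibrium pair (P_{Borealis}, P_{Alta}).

Borealis's profit: π = (P_{Borealis} − 42)(240 − 2P_{Borealis} + P_{Alta}).
∂π/∂P_{Borealis} = 324 − 4P_{Borealis} + P_{Alta} = 0 ⇒ P_{Borealis} = 81 + 0.25P_{Alta}.
Similarly P_{Alta} = 79.5 + 0.25P_{Borealis}.
Solving the two reaction functions simultaneously: (1 − (0.25)(0.25))P_{Borealis} = 81 + 0.25·79.5, so 0.9375P_{Borealis} = 100.875 and P_{Borealis} = 107.6.
Then P_{Alta} = 79.5 + 0.25·107.6 = 106.4.

107.6, 106.4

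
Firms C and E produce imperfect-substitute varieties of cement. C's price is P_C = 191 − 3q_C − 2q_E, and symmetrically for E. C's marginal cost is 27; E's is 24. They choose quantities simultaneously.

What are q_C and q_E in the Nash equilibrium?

20.3125, 21.0625

Firm C's profit: π = q_C(191 − 3q_C − 2q_E) − 27q_C.
∂π/∂q_C = 164 − 6q_C − 2q_E = 0 ⇒ q_C = 82/3 − (1/3)q_E.
Similarly q_E = 167/6 − (1/3)q_C.
Solving the two reaction functions simultaneously: (1 − (−1/3)(−1/3))q_C = 82/3 − (1/3)·(167/6), so (8/9)q_C = 325/18 and q_C = 20.3125.
Then q_E = 167/6 − (1/3)·20.3125 = 21.0625.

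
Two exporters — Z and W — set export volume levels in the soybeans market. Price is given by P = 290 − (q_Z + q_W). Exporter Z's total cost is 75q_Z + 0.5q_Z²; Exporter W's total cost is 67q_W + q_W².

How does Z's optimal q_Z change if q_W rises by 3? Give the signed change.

Exporter Z's profit: π = q_Z(290 − (q_Z + q_W)) − 75q_Z − 0.5q_Z².
∂π/∂q_Z = 215 − 3q_Z − q_W = 0, so q_Z = 215/3 − (1/3)q_W.
The reaction-function slope is −1/3, so a 3-unit rise in q_W moves q_Z by −1/3 × 3 = −1. Z's best response falls — the actions are strategic substitutes.

-1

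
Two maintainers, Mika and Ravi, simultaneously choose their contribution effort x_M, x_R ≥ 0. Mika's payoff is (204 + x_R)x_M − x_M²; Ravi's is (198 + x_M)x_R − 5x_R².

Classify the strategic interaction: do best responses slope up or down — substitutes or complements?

strategic complements

Expanding Mika's payoff: 204x_M + x_Rx_M − x_M².
∂π/∂x_M = 204 + x_R − 2x_M = 0, so x_M = 102 + 0.5x_R.
The best-response slope dx_M/dx_R = 0.5 > 0: the reaction function is upward-sloping, so the choices are strategic complements.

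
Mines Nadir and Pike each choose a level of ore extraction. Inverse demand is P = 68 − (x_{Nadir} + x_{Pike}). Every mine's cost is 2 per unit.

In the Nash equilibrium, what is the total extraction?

44

Mine Nadir's profit: π = x_{Nadir}(68 − (x_{Nadir} + x_{Pike})) − 2x_{Nadir}.
∂π/∂x_{Nadir} = 66 − 2x_{Nadir} − x_{Pike} = 0, so x_{Nadir} = 33 − 0.5x_{Pike}.
Setting x_{Nadir} = x_{Pike} in the reaction function: x_{Nadir} = 33 − 0.5x_{Nadir}, so x_{Nadir} = 33 / 1.5 = 22.
Total extraction: 22 + 22 = 44.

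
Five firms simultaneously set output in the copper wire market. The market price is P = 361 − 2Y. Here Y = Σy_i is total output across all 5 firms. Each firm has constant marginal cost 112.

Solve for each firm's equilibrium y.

20.75

A representative firm's profit is π_i = y_i(361 − 2Y) − 112y_i, with Y = y_i + Σ_{j≠i} y_j.
First-order condition: 249 − 4y_i − 2Σ_{j≠i} y_j = 0.
With identical firms, set every y_j = y: then 249 − 4y − 8y = 0, i.e. y = 249/12 = 20.75.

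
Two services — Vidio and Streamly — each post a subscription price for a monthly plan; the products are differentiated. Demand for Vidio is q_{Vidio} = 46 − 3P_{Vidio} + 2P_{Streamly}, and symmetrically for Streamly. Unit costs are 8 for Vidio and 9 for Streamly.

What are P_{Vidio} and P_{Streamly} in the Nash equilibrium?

Vidio's profit: π = (P_{Vidio} − 8)(46 − 3P_{Vidio} + 2P_{Streamly}).
∂π/∂P_{Vidio} = 70 − 6P_{Vidio} + 2P_{Streamly} = 0 ⇒ P_{Vidio} = 35/3 + (1/3)P_{Streamly}.
Similarly P_{Streamly} = 73/6 + (1/3)P_{Vidio}.
Plugging P_{Streamly} into Vidio's best response: P_{Vidio} = 35/3 + (1/3)(73/6 + (1/3)P_{Vidio}) ⇒ (8/9)P_{Vidio} = 283/18, so P_{Vidio} = 17.6875.
Then P_{Streamly} = 73/6 + (1/3)·17.6875 = 18.0625.

17.6875, 18.0625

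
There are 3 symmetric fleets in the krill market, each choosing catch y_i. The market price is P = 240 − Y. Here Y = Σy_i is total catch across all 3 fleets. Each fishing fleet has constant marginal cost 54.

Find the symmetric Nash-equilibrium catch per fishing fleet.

A representative fishing fleet's profit is π_i = y_i(240 − Y) − 54y_i, with Y = y_i + Σ_{j≠i} y_j.
First-order condition: 186 − 2y_i − Σ_{j≠i} y_j = 0.
Imposing symmetry (y_j = y for all j) turns Σ_{j≠i} y_j into 2y, so 186 = 4y and y = 46.5.

46.5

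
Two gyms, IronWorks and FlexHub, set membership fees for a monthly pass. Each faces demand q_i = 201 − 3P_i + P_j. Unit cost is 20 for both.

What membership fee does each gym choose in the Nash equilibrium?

IronWorks's profit: π = (P_{IronWorks} − 20)(201 − 3P_{IronWorks} + P_{FlexHub}).
∂π/∂P_{IronWorks} = 261 − 6P_{IronWorks} + P_{FlexHub} = 0 ⇒ P_{IronWorks} = 43.5 + (1/6)P_{FlexHub}.
Setting P_{IronWorks} = P_{FlexHub} in the reaction function: P_{IronWorks} = 43.5 + (1/6)P_{IronWorks}, so P_{IronWorks} = 43.5 / (5/6) = 52.2.

52.2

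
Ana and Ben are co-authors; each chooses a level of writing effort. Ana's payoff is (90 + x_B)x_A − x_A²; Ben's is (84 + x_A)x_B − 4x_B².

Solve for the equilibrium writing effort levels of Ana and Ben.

Expanding Ana's payoff: 90x_A + x_Bx_A − x_A².
∂π/∂x_A = 90 + x_B − 2x_A = 0, so x_A = 45 + 0.5x_B.
Likewise for Ben: x_B = 10.5 + 0.125x_A.
Plugging x_B into Ana's best response: x_A = 45 + 0.5(10.5 + 0.125x_A) ⇒ 0.9375x_A = 50.25, so x_A = 53.6.
Then x_B = 10.5 + 0.125·53.6 = 17.2.

53.6, 17.2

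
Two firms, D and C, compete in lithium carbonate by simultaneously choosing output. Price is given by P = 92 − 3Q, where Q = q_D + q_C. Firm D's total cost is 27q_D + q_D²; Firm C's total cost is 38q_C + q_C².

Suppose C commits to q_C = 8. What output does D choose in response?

5.125

Firm D's profit: π = q_D(92 − 3(q_D + q_C)) − 27q_D − q_D².
∂π/∂q_D = 65 − 8q_D − 3q_C = 0, so q_D = 8.125 − 0.375q_C.
At q_C = 8: q_D = 8.125 − 0.375·8 = 5.125.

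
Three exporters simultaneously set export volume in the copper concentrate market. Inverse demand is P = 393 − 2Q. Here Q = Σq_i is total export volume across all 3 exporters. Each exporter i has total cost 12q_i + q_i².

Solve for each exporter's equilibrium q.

38.1

A representative exporter's profit is π_i = q_i(393 − 2Q) − 12q_i − q_i², with Q = q_i + Σ_{j≠i} q_j.
First-order condition: 381 − 6q_i − 2Σ_{j≠i} q_j = 0.
In a symmetric equilibrium every exporter chooses the same q, so Σ_{j≠i} q_j = 2q. The condition becomes 381 − 10q = 0, giving q = 381/10 = 38.1.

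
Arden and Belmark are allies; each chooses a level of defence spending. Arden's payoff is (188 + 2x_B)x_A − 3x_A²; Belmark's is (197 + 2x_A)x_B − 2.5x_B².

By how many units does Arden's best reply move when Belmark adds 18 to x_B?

Expanding Arden's payoff: 188x_A + 2x_Bx_A − 3x_A².
∂π/∂x_A = 188 + 2x_B − 6x_A = 0, so x_A = 94/3 + (1/3)x_B.
The reaction-function slope is 1/3, so an 18-unit rise in x_B moves x_A by 1/3 × 18 = 6. Arden's best response rises — the actions are strategic complements.

6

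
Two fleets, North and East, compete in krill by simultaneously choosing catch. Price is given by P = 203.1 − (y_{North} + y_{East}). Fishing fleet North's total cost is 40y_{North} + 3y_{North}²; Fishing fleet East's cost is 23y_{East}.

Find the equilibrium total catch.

Fishing fleet North's profit: π = y_{North}(203.1 − (y_{North} + y_{East})) − 40y_{North} − 3y_{North}².
∂π/∂y_{North} = 163.1 − 8y_{North} − y_{East} = 0, so y_{North} = 20.3875 − 0.125y_{East}.
For East: ∂π/∂y_{East} = 180.1 − 2y_{East} − y_{North} = 0 ⇒ y_{East} = 90.05 − 0.5y_{North}.
Solving the two reaction functions simultaneously: (1 − (−0.125)(−0.5))y_{North} = 20.3875 − 0.125·90.05, so 0.9375y_{North} = 1461/160 and y_{North} = 9.74.
Then y_{East} = 90.05 − 0.5·9.74 = 85.18.
Total catch: 9.74 + 85.18 = 94.92.

94.92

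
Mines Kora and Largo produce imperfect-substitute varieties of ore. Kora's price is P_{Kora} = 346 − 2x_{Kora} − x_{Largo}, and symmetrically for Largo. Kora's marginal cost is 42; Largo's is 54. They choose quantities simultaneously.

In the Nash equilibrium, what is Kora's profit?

Mine Kora's profit: π = x_{Kora}(346 − 2x_{Kora} − x_{Largo}) − 42x_{Kora}.
∂π/∂x_{Kora} = 304 − 4x_{Kora} − x_{Largo} = 0 ⇒ x_{Kora} = 76 − 0.25x_{Largo}.
Similarly x_{Largo} = 73 − 0.25x_{Kora}.
Substituting the second reaction function into the first: x_{Kora} = 76 − 0.25(73 − 0.25x_{Kora}), which gives 0.9375x_{Kora} = 57.75 ⇒ x_{Kora} = 61.6.
Then x_{Largo} = 73 − 0.25·61.6 = 57.6.
P_{Kora} = 346 − 2·61.6 − 57.6 = 165.2.
Profit = (165.2 − 42)·61.6 = 7589.12.

7589.12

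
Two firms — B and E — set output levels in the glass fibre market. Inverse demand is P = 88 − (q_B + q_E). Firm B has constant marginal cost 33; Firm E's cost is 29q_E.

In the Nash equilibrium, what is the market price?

Firm B's profit: π = q_B(88 − (q_B + q_E)) − 33q_B.
∂π/∂q_B = 55 − 2q_B − q_E = 0, so q_B = 27.5 − 0.5q_E.
By the same steps for E: q_E = 29.5 − 0.5q_B.
Substituting the second reaction function into the first: q_B = 27.5 − 0.5(29.5 − 0.5q_B), which gives 0.75q_B = 12.75 ⇒ q_B = 17.
Then q_E = 29.5 − 0.5·17 = 21.
Equilibrium price: P = 88 − 38 = 50.

50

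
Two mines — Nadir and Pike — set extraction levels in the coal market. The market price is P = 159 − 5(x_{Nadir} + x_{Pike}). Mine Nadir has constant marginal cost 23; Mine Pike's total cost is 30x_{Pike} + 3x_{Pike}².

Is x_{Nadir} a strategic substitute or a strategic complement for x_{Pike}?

Mine Nadir's profit: π = x_{Nadir}(159 − 5(x_{Nadir} + x_{Pike})) − 23x_{Nadir}.
∂π/∂x_{Nadir} = 136 − 10x_{Nadir} − 5x_{Pike} = 0, so x_{Nadir} = 13.6 − 0.5x_{Pike}.
The best-response slope dx_{Nadir}/dx_{Pike} = −0.5 < 0: the reaction function is downward-sloping, so the choices are strategic substitutes.

strategic substitutes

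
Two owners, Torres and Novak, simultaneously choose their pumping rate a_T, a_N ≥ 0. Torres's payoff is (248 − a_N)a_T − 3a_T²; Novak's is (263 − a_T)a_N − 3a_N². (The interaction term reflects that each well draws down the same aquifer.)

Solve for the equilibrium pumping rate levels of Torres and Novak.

Expanding Torres's payoff: 248a_T − a_Na_T − 3a_T².
∂π/∂a_T = 248 − a_N − 6a_T = 0, so a_T = 124/3 − (1/6)a_N.
Likewise for Novak: a_N = 263/6 − (1/6)a_T.
Plugging a_N into Torres's best response: a_T = 124/3 − (1/6)(263/6 − (1/6)a_T) ⇒ (35/36)a_T = 1225/36, so a_T = 35.
Then a_N = 263/6 − (1/6)·35 = 38.

35, 38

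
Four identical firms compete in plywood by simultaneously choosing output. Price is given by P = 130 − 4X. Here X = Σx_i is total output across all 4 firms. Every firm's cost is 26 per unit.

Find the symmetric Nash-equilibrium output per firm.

5.2

A representative firm's profit is π_i = x_i(130 − 4X) − 26x_i, with X = x_i + Σ_{j≠i} x_j.
First-order condition: 104 − 8x_i − 4Σ_{j≠i} x_j = 0.
In a symmetric equilibrium every firm chooses the same x, so Σ_{j≠i} x_j = 3x. The condition becomes 104 − 20x = 0, giving x = 104/20 = 5.2.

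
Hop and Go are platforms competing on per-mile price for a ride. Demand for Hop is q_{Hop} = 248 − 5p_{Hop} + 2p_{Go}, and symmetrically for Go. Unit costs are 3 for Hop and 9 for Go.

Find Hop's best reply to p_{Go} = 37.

33.7

Hop's profit: π = (p_{Hop} − 3)(248 − 5p_{Hop} + 2p_{Go}).
∂π/∂p_{Hop} = 263 − 10p_{Hop} + 2p_{Go} = 0 ⇒ p_{Hop} = 26.3 + 0.2p_{Go}.
At p_{Go} = 37: p_{Hop} = 26.3 + 0.2·37 = 33.7.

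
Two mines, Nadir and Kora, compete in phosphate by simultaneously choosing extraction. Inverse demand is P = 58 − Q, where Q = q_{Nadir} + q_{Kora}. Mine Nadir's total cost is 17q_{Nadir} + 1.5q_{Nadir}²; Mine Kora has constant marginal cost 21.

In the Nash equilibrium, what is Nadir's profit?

Mine Nadir's profit: π = q_{Nadir}(58 − (q_{Nadir} + q_{Kora})) − 17q_{Nadir} − 1.5q_{Nadir}².
∂π/∂q_{Nadir} = 41 − 5q_{Nadir} − q_{Kora} = 0, so q_{Nadir} = 8.2 − 0.2q_{Kora}.
For Kora: ∂π/∂q_{Kora} = 37 − 2q_{Kora} − q_{Nadir} = 0 ⇒ q_{Kora} = 18.5 − 0.5q_{Nadir}.
Solving the two reaction functions simultaneously: (1 − (−0.2)(−0.5))q_{Nadir} = 8.2 − 0.2·18.5, so 0.9q_{Nadir} = 4.5 and q_{Nadir} = 5.
Then q_{Kora} = 18.5 − 0.5·5 = 16.
Price P = 58 − 21 = 37.
Nadir's profit: (37 − 17)·5 − 1.5(5)² = 62.5.

62.5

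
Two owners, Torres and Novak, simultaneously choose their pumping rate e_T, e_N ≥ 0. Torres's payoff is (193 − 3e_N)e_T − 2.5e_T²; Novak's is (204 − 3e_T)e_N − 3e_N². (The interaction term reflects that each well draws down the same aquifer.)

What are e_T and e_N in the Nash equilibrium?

Expanding Torres's payoff: 193e_T − 3e_Ne_T − 2.5e_T².
∂π/∂e_T = 193 − 3e_N − 5e_T = 0, so e_T = 38.6 − 0.6e_N.
Likewise for Novak: e_N = 34 − 0.5e_T.
Plugging e_N into Torres's best response: e_T = 38.6 − 0.6(34 − 0.5e_T) ⇒ 0.7e_T = 18.2, so e_T = 26.
Then e_N = 34 − 0.5·26 = 21.

26, 21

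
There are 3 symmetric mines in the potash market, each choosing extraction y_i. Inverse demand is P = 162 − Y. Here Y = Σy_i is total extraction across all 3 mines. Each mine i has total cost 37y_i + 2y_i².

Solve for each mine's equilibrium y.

15.625

A representative mine's profit is π_i = y_i(162 − Y) − 37y_i − 2y_i², with Y = y_i + Σ_{j≠i} y_j.
First-order condition: 125 − 6y_i − Σ_{j≠i} y_j = 0.
In a symmetric equilibrium every mine chooses the same y, so Σ_{j≠i} y_j = 2y. The condition becomes 125 − 8y = 0, giving y = 125/8 = 15.625.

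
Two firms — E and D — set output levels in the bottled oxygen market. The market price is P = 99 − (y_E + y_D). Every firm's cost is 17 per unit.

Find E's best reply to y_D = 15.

33.5

Firm E's profit: π = y_E(99 − (y_E + y_D)) − 17y_E.
∂π/∂y_E = 82 − 2y_E − y_D = 0, so y_E = 41 − 0.5y_D.
At y_D = 15: y_E = 41 − 0.5·15 = 33.5.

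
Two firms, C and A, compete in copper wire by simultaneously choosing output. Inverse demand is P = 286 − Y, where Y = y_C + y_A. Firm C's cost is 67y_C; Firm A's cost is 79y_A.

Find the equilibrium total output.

Firm C's profit: π = y_C(286 − (y_C + y_A)) − 67y_C.
∂π/∂y_C = 219 − 2y_C − y_A = 0, so y_C = 109.5 − 0.5y_A.
By the same steps for A: y_A = 103.5 − 0.5y_C.
Plugging y_A into C's best response: y_C = 109.5 − 0.5(103.5 − 0.5y_C) ⇒ 0.75y_C = 57.75, so y_C = 77.
Then y_A = 103.5 − 0.5·77 = 65.
Total output: 77 + 65 = 142.

142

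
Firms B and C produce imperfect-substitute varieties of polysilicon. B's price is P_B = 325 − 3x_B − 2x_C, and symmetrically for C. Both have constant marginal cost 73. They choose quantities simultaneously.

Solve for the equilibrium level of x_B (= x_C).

Firm B's profit: π = x_B(325 − 3x_B − 2x_C) − 73x_B.
∂π/∂x_B = 252 − 6x_B − 2x_C = 0 ⇒ x_B = 42 − (1/3)x_C.
By symmetry x_C = x_B; substituting into the reaction function, (4/3)x_B = 42 and x_B = 31.5.

31.5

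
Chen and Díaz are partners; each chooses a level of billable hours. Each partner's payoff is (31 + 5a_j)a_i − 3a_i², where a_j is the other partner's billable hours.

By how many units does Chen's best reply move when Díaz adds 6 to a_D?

Chen's payoff is (31 + 5a_D)a_C − 3a_C².
∂π/∂a_C = 31 + 5a_D − 6a_C = 0, so a_C = 31/6 + (5/6)a_D.
The reaction-function slope is 5/6, so a 6-unit rise in a_D moves a_C by 5/6 × 6 = 5. Chen's best response rises — the actions are strategic complements.

5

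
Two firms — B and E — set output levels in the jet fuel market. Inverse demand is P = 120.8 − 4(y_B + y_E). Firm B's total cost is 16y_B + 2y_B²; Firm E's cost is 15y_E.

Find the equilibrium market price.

57.52

Firm B's profit: π = y_B(120.8 − 4(y_B + y_E)) − 16y_B − 2y_B².
∂π/∂y_B = 104.8 − 12y_B − 4y_E = 0, so y_B = 131/15 − (1/3)y_E.
For E: ∂π/∂y_E = 105.8 − 8y_E − 4y_B = 0 ⇒ y_E = 13.225 − 0.5y_B.
Plugging y_E into B's best response: y_B = 131/15 − (1/3)(13.225 − 0.5y_B) ⇒ (5/6)y_B = 4.325, so y_B = 5.19.
Then y_E = 13.225 − 0.5·5.19 = 10.63.
Equilibrium price: P = 120.8 − 4·15.82 = 57.52.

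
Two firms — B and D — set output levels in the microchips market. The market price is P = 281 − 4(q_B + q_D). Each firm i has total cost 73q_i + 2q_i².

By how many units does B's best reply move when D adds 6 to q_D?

-2

Firm B's profit: π = q_B(281 − 4(q_B + q_D)) − 73q_B − 2q_B².
∂π/∂q_B = 208 − 12q_B − 4q_D = 0, so q_B = 52/3 − (1/3)q_D.
The reaction-function slope is −1/3, so a 6-unit rise in q_D moves q_B by −1/3 × 6 = −2. B's best response falls — the actions are strategic substitutes.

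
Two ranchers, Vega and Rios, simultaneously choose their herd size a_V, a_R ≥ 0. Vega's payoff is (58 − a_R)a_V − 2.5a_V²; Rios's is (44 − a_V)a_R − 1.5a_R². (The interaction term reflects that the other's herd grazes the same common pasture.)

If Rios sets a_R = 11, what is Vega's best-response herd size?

Expanding Vega's payoff: 58a_V − a_Ra_V − 2.5a_V².
∂π/∂a_V = 58 − a_R − 5a_V = 0, so a_V = 11.6 − 0.2a_R.
At a_R = 11: a_V = 11.6 − 0.2·11 = 9.4.

9.4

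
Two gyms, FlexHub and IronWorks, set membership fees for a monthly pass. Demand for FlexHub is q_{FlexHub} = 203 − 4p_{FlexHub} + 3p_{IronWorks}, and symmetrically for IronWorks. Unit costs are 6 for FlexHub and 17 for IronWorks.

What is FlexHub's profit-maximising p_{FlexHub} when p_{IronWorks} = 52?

47.875

FlexHub's profit: π = (p_{FlexHub} − 6)(203 − 4p_{FlexHub} + 3p_{IronWorks}).
∂π/∂p_{FlexHub} = 227 − 8p_{FlexHub} + 3p_{IronWorks} = 0 ⇒ p_{FlexHub} = 28.375 + 0.375p_{IronWorks}.
At p_{IronWorks} = 52: p_{FlexHub} = 28.375 + 0.375·52 = 47.875.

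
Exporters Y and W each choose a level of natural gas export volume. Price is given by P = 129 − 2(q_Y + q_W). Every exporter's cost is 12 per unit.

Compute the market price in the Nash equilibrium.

51

Exporter Y's profit: π = q_Y(129 − 2(q_Y + q_W)) − 12q_Y.
∂π/∂q_Y = 117 − 4q_Y − 2q_W = 0, so q_Y = 29.25 − 0.5q_W.
The game is symmetric, so in equilibrium q_W = q_Y: the reaction function gives 1.5q_Y = 29.25, hence q_Y = 19.5.
Equilibrium price: P = 129 − 2·39 = 51.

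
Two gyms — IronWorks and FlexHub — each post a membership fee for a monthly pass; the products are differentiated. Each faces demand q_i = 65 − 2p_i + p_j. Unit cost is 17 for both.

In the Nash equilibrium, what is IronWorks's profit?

512

IronWorks's profit: π = (p_{IronWorks} − 17)(65 − 2p_{IronWorks} + p_{FlexHub}).
∂π/∂p_{IronWorks} = 99 − 4p_{IronWorks} + p_{FlexHub} = 0 ⇒ p_{IronWorks} = 24.75 + 0.25p_{FlexHub}.
The game is symmetric, so in equilibrium p_{FlexHub} = p_{IronWorks}: the reaction function gives 0.75p_{IronWorks} = 24.75, hence p_{IronWorks} = 33.
q_{IronWorks} = 65 − 2·33 + 33 = 32.
Profit = (33 − 17)·32 = 512.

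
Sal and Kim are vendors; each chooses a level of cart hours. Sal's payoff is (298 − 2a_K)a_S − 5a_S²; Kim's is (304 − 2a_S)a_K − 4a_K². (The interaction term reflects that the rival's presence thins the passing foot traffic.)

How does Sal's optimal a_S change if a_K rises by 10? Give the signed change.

Expanding Sal's payoff: 298a_S − 2a_Ka_S − 5a_S².
∂π/∂a_S = 298 − 2a_K − 10a_S = 0, so a_S = 29.8 − 0.2a_K.
The reaction-function slope is −0.2, so a 10-unit rise in a_K moves a_S by −0.2 × 10 = −2. Sal's best response falls — the actions are strategic substitutes.

-2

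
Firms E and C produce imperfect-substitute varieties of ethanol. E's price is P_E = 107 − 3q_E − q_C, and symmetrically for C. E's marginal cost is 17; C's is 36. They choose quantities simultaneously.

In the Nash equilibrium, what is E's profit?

Firm E's profit: π = q_E(107 − 3q_E − q_C) − 17q_E.
∂π/∂q_E = 90 − 6q_E − q_C = 0 ⇒ q_E = 15 − (1/6)q_C.
Similarly q_C = 71/6 − (1/6)q_E.
Plugging q_C into E's best response: q_E = 15 − (1/6)(71/6 − (1/6)q_E) ⇒ (35/36)q_E = 469/36, so q_E = 13.4.
Then q_C = 71/6 − (1/6)·13.4 = 9.6.
P_E = 107 − 3·13.4 − 9.6 = 57.2.
Profit = (57.2 − 17)·13.4 = 538.68.

538.68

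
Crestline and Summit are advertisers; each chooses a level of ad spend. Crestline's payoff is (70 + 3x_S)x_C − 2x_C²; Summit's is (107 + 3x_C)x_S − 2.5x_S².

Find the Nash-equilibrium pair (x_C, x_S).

Expanding Crestline's payoff: 70x_C + 3x_Sx_C − 2x_C².
∂π/∂x_C = 70 + 3x_S − 4x_C = 0, so x_C = 17.5 + 0.75x_S.
Likewise for Summit: x_S = 21.4 + 0.6x_C.
Plugging x_S into Crestline's best response: x_C = 17.5 + 0.75(21.4 + 0.6x_C) ⇒ 0.55x_C = 33.55, so x_C = 61.
Then x_S = 21.4 + 0.6·61 = 58.

61, 58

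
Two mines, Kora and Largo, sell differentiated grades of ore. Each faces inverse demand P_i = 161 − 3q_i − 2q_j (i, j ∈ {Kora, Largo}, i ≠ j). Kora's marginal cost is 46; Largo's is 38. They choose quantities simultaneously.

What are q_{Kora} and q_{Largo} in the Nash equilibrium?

Mine Kora's profit: π = q_{Kora}(161 − 3q_{Kora} − 2q_{Largo}) − 46q_{Kora}.
∂π/∂q_{Kora} = 115 − 6q_{Kora} − 2q_{Largo} = 0 ⇒ q_{Kora} = 115/6 − (1/3)q_{Largo}.
Similarly q_{Largo} = 20.5 − (1/3)q_{Kora}.
Plugging q_{Largo} into Kora's best response: q_{Kora} = 115/6 − (1/3)(20.5 − (1/3)q_{Kora}) ⇒ (8/9)q_{Kora} = 37/3, so q_{Kora} = 13.875.
Then q_{Largo} = 20.5 − (1/3)·13.875 = 15.875.

13.875, 15.875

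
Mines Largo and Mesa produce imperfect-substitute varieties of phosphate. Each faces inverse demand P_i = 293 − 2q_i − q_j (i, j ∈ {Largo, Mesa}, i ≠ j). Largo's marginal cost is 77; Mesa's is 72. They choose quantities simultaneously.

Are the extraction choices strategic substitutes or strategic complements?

Mine Largo's profit: π = q_{Largo}(293 − 2q_{Largo} − q_{Mesa}) − 77q_{Largo}.
∂π/∂q_{Largo} = 216 − 4q_{Largo} − q_{Mesa} = 0 ⇒ q_{Largo} = 54 − 0.25q_{Mesa}.
The best-response slope dq_{Largo}/dq_{Mesa} = −0.25 < 0: the reaction function is downward-sloping, so the choices are strategic substitutes.

strategic substitutes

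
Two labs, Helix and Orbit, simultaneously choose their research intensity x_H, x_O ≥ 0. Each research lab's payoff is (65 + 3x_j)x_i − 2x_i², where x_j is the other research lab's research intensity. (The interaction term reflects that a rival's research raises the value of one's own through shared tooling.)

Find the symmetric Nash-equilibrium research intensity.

65

Helix's payoff is (65 + 3x_O)x_H − 2x_H².
∂π/∂x_H = 65 + 3x_O − 4x_H = 0, so x_H = 16.25 + 0.75x_O.
By symmetry x_O = x_H; substituting into the reaction function, 0.25x_H = 16.25 and x_H = 65.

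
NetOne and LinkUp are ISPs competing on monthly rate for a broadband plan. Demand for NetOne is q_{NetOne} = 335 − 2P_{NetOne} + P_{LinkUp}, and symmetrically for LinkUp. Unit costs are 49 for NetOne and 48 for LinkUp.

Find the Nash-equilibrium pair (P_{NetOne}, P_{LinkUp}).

144.2, 143.8

NetOne's profit: π = (P_{NetOne} − 49)(335 − 2P_{NetOne} + P_{LinkUp}).
∂π/∂P_{NetOne} = 433 − 4P_{NetOne} + P_{LinkUp} = 0 ⇒ P_{NetOne} = 108.25 + 0.25P_{LinkUp}.
Similarly P_{LinkUp} = 107.75 + 0.25P_{NetOne}.
Plugging P_{LinkUp} into NetOne's best response: P_{NetOne} = 108.25 + 0.25(107.75 + 0.25P_{NetOne}) ⇒ 0.9375P_{NetOne} = 135.1875, so P_{NetOne} = 144.2.
Then P_{LinkUp} = 107.75 + 0.25·144.2 = 143.8.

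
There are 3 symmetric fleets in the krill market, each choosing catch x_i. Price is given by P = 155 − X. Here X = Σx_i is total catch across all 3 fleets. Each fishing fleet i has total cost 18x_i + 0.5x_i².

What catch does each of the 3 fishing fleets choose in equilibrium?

A representative fishing fleet's profit is π_i = x_i(155 − X) − 18x_i − 0.5x_i², with X = x_i + Σ_{j≠i} x_j.
First-order condition: 137 − 3x_i − Σ_{j≠i} x_j = 0.
Imposing symmetry (x_j = x for all j) turns Σ_{j≠i} x_j into 2x, so 137 = 5x and x = 27.4.

27.4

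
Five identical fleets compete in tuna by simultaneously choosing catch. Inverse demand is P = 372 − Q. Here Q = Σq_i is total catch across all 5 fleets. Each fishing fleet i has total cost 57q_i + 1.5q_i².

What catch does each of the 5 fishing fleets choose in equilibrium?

A representative fishing fleet's profit is π_i = q_i(372 − Q) − 57q_i − 1.5q_i², with Q = q_i + Σ_{j≠i} q_j.
First-order condition: 315 − 5q_i − Σ_{j≠i} q_j = 0.
Imposing symmetry (q_j = q for all j) turns Σ_{j≠i} q_j into 4q, so 315 = 9q and q = 35.

35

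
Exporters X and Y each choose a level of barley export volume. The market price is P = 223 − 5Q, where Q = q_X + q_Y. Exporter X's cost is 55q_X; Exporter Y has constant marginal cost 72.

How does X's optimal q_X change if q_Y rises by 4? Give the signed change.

-2

Exporter X's profit: π = q_X(223 − 5(q_X + q_Y)) − 55q_X.
∂π/∂q_X = 168 − 10q_X − 5q_Y = 0, so q_X = 16.8 − 0.5q_Y.
The reaction-function slope is −0.5, so a 4-unit rise in q_Y moves q_X by −0.5 × 4 = −2. X's best response falls — the actions are strategic substitutes.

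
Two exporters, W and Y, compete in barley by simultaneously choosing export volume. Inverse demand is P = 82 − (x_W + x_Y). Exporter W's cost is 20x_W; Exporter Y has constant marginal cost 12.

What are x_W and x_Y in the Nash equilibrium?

18, 26

Exporter W's profit: π = x_W(82 − (x_W + x_Y)) − 20x_W.
∂π/∂x_W = 62 − 2x_W − x_Y = 0, so x_W = 31 − 0.5x_Y.
By the same steps for Y: x_Y = 35 − 0.5x_W.
Plugging x_Y into W's best response: x_W = 31 − 0.5(35 − 0.5x_W) ⇒ 0.75x_W = 13.5, so x_W = 18.
Then x_Y = 35 − 0.5·18 = 26.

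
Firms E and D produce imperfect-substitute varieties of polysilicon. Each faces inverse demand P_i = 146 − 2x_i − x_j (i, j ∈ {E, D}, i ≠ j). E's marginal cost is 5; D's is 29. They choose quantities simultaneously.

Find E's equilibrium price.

Firm E's profit: π = x_E(146 − 2x_E − x_D) − 5x_E.
∂π/∂x_E = 141 − 4x_E − x_D = 0 ⇒ x_E = 35.25 − 0.25x_D.
Similarly x_D = 29.25 − 0.25x_E.
Plugging x_D into E's best response: x_E = 35.25 − 0.25(29.25 − 0.25x_E) ⇒ 0.9375x_E = 27.9375, so x_E = 29.8.
Then x_D = 29.25 − 0.25·29.8 = 21.8.
P_E = 146 − 2·29.8 − 21.8 = 64.6.

64.6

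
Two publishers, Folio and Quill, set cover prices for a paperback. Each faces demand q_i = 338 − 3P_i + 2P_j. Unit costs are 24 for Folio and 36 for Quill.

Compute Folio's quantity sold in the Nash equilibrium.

Folio's profit: π = (P_{Folio} − 24)(338 − 3P_{Folio} + 2P_{Quill}).
∂π/∂P_{Folio} = 410 − 6P_{Folio} + 2P_{Quill} = 0 ⇒ P_{Folio} = 205/3 + (1/3)P_{Quill}.
Similarly P_{Quill} = 223/3 + (1/3)P_{Folio}.
Solving the two reaction functions simultaneously: (1 − (1/3)(1/3))P_{Folio} = 205/3 + (1/3)·(223/3), so (8/9)P_{Folio} = 838/9 and P_{Folio} = 104.75.
Then P_{Quill} = 223/3 + (1/3)·104.75 = 109.25.
q_{Folio} = 338 − 3·104.75 + 2·109.25 = 242.25.

242.25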